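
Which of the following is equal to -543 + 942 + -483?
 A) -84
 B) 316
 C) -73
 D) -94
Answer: A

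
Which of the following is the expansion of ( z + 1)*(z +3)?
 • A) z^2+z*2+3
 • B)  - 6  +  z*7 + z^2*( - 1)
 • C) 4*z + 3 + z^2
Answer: C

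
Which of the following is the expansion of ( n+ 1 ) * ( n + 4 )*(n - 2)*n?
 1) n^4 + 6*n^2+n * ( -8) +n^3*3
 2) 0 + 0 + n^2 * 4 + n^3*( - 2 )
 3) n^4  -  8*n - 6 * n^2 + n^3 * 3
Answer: 3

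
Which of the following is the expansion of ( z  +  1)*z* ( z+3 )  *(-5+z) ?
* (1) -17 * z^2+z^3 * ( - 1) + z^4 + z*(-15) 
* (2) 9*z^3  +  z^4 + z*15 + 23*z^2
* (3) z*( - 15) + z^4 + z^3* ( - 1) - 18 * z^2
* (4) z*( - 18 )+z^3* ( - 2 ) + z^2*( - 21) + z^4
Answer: 1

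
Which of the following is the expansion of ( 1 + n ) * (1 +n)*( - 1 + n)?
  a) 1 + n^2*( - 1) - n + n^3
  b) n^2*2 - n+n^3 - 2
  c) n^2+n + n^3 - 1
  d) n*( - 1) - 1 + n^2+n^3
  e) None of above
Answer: d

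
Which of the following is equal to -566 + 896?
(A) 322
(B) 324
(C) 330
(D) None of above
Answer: C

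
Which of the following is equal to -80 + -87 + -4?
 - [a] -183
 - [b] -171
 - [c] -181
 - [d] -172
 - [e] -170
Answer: b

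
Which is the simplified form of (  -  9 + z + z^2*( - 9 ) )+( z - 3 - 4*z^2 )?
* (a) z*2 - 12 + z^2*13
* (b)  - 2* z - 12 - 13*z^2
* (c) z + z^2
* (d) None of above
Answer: d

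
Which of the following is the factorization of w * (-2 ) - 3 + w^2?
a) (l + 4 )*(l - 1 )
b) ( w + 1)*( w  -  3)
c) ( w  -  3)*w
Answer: b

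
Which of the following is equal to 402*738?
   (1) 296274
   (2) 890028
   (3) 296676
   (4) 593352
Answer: 3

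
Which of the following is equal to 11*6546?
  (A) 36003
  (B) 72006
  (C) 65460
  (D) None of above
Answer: B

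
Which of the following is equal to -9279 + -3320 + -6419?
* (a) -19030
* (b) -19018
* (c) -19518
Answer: b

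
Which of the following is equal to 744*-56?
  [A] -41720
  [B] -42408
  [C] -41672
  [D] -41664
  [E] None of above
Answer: D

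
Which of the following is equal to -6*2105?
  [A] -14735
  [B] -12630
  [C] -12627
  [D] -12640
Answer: B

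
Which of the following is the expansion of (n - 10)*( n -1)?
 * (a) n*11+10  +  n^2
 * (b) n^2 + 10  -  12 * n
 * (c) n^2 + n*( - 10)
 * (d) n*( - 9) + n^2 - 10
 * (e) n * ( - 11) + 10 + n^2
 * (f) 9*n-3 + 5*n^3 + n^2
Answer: e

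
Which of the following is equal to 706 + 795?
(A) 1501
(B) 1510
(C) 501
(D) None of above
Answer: A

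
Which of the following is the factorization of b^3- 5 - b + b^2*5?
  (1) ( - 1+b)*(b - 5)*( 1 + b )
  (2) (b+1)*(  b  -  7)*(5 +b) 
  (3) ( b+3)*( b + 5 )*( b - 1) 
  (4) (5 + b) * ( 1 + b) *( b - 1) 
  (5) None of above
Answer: 4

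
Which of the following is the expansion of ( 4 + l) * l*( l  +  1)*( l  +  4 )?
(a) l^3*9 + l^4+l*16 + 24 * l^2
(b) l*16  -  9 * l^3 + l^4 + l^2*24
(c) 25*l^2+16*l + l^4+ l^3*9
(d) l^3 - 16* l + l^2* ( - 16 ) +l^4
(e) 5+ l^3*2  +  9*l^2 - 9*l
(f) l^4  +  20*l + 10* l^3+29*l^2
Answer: a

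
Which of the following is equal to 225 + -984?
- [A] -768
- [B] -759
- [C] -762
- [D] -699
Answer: B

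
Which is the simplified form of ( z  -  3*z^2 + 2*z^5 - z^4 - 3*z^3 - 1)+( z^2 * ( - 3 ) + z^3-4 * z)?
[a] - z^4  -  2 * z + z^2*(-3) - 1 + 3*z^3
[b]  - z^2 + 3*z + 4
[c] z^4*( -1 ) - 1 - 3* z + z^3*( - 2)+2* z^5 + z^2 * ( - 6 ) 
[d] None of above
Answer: c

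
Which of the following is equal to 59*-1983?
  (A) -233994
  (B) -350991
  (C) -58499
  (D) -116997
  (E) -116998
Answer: D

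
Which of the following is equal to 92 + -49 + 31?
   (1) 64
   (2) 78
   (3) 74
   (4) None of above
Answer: 3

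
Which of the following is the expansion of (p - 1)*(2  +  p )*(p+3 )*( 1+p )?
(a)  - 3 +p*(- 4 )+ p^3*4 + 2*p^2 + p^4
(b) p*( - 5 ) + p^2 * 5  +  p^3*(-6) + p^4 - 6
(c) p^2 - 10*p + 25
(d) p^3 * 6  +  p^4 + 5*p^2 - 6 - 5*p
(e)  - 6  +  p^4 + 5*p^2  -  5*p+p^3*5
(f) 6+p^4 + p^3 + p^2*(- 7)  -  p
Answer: e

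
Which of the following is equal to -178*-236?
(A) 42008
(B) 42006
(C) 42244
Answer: A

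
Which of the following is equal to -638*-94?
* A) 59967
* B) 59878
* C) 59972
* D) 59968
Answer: C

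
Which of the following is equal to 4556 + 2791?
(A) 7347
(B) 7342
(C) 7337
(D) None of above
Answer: A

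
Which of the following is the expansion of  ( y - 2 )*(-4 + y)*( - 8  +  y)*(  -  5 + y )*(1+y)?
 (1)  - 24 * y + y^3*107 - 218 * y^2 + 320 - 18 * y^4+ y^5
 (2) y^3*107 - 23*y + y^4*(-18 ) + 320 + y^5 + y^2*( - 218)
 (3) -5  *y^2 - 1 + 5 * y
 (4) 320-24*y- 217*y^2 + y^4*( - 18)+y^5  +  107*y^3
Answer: 1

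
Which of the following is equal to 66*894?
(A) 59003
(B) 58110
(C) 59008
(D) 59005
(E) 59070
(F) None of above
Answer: F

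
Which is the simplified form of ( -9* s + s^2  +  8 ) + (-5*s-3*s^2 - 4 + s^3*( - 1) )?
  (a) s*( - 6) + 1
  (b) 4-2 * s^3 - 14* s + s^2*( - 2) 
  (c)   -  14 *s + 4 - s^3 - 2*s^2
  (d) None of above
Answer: c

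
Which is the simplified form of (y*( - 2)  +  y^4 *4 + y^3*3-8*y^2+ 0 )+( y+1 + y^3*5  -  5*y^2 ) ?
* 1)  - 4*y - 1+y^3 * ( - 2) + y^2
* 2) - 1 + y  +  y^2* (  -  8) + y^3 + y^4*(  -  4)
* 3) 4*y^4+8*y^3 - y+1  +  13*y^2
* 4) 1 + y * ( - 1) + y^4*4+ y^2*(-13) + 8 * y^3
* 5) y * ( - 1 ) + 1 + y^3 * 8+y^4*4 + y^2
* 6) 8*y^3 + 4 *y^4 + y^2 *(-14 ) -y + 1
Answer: 4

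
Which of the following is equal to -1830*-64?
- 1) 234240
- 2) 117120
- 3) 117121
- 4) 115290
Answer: 2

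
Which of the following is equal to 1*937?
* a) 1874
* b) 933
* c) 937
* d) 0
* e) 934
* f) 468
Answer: c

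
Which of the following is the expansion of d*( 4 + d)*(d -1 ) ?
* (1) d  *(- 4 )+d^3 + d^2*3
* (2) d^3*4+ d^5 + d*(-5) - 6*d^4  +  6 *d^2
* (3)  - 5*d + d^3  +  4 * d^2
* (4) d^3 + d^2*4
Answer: 1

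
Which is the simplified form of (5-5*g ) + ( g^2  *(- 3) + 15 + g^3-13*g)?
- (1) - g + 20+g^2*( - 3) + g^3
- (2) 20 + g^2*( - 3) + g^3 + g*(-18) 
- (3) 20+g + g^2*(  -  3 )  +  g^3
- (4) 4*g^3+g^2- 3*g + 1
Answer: 2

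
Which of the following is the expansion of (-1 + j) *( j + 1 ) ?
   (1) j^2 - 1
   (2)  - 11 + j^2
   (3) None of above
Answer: 1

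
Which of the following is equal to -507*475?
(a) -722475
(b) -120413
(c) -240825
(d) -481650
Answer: c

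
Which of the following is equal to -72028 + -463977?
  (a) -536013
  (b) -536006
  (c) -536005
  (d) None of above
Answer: c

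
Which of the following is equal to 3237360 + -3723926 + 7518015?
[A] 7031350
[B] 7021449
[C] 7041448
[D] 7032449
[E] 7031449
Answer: E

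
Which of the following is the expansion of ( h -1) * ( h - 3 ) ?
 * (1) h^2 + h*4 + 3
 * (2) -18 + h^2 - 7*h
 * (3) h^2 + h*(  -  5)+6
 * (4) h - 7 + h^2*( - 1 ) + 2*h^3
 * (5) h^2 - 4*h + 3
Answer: 5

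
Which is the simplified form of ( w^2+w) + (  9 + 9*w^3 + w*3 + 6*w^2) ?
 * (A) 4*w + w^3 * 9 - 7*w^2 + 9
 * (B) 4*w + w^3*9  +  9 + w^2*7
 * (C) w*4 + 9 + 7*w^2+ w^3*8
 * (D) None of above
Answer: B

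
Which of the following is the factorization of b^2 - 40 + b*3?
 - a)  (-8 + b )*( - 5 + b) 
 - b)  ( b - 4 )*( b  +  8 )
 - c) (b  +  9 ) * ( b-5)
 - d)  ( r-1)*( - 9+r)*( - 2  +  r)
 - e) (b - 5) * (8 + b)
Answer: e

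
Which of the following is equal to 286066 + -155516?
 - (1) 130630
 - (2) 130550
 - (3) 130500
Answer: 2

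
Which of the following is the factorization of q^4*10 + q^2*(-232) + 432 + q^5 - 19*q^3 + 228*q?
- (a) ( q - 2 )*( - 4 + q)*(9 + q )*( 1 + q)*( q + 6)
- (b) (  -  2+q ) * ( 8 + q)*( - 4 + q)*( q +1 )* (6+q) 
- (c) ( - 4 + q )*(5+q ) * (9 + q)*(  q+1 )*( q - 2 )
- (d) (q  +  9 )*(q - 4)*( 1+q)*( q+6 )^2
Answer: a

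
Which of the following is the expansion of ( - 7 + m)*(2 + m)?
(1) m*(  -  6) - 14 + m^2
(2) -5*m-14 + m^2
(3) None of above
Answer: 2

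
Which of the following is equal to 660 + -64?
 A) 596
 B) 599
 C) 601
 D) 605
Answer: A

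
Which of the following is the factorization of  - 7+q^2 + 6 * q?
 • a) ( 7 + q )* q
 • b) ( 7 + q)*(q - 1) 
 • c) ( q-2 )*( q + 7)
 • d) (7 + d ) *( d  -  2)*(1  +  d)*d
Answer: b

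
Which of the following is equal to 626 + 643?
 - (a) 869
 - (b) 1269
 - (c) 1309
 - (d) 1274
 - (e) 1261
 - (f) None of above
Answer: b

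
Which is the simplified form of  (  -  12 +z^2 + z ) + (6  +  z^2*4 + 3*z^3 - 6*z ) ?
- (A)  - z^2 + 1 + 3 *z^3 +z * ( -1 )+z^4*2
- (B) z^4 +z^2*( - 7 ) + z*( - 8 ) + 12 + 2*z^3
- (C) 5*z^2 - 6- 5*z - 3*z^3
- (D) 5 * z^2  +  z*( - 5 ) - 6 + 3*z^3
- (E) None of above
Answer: D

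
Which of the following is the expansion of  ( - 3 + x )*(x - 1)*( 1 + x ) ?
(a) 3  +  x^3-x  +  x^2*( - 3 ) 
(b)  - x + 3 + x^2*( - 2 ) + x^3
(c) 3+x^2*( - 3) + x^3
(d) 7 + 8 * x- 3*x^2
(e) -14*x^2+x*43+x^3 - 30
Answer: a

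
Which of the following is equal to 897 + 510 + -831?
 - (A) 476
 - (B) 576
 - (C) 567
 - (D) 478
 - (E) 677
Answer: B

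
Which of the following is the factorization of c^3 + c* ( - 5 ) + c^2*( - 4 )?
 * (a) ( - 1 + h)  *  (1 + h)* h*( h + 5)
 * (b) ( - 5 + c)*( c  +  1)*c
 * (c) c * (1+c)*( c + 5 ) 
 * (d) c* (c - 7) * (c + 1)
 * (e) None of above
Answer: b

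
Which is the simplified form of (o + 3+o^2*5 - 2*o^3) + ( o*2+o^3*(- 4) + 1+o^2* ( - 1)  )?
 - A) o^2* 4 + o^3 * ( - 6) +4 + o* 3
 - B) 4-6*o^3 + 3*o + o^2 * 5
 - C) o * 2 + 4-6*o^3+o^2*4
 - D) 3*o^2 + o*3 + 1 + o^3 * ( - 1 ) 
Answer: A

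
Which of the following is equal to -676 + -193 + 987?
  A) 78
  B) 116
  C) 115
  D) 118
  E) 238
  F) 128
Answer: D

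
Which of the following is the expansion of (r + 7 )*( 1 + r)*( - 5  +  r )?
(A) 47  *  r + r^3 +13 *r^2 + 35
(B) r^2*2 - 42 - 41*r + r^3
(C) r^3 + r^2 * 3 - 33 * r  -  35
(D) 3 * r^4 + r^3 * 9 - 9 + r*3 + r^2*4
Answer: C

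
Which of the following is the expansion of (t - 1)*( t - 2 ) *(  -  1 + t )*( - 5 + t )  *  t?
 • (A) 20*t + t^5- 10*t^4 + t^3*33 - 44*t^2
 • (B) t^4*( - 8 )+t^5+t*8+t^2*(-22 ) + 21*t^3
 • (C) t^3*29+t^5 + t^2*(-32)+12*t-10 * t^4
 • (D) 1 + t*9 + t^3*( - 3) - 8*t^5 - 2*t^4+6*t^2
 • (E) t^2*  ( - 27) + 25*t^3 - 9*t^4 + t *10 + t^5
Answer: E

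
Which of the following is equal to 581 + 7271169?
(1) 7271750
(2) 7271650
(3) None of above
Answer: 1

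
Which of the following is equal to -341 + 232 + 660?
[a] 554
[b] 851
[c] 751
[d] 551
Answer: d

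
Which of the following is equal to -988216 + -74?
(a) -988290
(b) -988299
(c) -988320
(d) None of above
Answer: a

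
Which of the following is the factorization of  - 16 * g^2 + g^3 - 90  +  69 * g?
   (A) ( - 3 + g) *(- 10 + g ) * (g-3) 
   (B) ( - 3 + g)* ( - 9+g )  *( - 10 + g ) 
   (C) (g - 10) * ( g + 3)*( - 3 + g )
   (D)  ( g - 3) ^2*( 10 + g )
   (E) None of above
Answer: A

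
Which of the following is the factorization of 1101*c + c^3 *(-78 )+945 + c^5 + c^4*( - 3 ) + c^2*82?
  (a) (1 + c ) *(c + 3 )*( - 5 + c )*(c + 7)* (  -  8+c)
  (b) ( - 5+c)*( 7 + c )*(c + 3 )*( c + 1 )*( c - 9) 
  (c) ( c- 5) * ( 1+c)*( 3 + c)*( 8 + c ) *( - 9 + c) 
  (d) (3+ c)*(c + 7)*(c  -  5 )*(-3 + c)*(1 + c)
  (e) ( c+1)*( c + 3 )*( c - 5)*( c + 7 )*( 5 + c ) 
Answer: b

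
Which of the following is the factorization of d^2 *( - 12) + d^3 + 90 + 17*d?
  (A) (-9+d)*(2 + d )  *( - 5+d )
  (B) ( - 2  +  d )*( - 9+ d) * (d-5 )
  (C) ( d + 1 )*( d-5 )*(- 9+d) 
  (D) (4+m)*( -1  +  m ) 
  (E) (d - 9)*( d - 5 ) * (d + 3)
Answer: A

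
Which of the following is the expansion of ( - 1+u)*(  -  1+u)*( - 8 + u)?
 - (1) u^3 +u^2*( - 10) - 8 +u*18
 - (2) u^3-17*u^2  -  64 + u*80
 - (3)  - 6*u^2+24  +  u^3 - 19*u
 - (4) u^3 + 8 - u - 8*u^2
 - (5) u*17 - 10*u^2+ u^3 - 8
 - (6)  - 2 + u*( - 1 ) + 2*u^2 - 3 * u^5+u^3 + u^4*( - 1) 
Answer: 5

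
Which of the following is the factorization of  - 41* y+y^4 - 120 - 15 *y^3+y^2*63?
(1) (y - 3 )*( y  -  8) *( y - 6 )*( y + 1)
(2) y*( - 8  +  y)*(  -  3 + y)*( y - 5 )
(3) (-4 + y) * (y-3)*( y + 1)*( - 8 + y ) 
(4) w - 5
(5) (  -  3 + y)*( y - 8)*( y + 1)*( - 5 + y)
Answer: 5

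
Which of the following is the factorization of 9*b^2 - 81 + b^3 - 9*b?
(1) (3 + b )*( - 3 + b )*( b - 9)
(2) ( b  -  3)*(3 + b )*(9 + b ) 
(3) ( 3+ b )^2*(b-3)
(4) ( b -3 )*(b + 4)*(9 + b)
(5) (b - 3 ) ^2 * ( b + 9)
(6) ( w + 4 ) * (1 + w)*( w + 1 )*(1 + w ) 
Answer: 2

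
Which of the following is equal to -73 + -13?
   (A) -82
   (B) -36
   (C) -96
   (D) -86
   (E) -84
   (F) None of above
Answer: D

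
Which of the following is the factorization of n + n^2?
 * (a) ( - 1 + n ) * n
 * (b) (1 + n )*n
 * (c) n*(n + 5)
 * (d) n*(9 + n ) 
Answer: b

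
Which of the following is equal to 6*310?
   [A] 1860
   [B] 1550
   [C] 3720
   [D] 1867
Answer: A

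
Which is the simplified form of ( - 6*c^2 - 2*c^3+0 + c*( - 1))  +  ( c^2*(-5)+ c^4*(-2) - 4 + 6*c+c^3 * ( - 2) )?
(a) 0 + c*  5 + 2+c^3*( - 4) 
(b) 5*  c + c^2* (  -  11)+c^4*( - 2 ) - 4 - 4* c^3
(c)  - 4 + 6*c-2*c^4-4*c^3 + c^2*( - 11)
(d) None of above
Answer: b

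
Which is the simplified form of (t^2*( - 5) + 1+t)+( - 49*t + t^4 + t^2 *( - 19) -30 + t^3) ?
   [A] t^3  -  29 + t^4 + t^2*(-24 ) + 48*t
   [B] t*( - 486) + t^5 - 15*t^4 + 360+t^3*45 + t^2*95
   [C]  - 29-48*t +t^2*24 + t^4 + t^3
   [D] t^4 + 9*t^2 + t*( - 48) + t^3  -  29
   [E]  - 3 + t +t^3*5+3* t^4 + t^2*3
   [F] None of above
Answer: F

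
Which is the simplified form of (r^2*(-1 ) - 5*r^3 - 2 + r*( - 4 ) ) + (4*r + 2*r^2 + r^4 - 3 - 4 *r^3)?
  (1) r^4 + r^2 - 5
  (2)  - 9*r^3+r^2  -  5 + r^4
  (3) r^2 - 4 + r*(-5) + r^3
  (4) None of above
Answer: 2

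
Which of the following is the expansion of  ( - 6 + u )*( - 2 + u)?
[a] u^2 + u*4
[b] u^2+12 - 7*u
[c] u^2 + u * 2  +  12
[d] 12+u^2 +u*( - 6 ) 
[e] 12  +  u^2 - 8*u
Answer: e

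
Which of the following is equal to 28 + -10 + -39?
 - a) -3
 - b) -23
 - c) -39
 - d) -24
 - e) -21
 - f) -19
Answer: e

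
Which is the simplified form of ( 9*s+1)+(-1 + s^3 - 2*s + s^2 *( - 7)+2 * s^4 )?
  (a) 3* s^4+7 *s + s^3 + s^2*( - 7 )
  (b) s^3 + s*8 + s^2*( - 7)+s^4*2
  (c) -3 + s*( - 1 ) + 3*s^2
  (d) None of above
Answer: d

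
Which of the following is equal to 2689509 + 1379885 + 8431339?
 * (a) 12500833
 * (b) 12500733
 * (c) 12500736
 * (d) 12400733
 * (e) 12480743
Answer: b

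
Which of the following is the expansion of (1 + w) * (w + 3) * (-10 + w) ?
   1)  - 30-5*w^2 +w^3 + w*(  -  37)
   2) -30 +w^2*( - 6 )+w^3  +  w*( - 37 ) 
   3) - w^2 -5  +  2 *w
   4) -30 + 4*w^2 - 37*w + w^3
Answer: 2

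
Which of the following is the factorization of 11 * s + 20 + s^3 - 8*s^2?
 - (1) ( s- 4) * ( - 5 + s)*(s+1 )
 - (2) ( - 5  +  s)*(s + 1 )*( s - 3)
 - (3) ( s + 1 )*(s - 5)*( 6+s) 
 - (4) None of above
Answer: 1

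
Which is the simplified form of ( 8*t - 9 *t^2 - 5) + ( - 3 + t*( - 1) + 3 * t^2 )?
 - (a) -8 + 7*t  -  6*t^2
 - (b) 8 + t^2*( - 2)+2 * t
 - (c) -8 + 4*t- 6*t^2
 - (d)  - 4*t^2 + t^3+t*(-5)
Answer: a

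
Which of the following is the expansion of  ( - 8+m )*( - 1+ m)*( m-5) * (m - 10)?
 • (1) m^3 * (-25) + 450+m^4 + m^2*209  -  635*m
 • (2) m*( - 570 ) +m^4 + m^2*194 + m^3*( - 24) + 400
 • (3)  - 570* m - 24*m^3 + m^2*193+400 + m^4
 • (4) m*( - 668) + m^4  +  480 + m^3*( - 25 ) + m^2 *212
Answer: 3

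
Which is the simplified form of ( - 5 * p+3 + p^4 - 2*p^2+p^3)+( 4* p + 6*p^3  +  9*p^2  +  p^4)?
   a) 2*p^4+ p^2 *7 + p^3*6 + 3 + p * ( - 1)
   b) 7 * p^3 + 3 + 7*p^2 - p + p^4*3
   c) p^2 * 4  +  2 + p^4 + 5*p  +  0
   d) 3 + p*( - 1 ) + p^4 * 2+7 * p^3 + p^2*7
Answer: d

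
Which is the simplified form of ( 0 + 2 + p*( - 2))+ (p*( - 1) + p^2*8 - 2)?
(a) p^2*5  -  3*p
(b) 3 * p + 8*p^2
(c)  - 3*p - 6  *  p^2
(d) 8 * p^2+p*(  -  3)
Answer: d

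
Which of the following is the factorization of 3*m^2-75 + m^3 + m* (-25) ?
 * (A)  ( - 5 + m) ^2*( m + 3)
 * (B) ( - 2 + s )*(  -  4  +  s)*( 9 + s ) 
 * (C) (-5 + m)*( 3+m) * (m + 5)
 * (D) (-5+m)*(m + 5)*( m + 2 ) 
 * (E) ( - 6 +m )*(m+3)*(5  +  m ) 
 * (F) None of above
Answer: C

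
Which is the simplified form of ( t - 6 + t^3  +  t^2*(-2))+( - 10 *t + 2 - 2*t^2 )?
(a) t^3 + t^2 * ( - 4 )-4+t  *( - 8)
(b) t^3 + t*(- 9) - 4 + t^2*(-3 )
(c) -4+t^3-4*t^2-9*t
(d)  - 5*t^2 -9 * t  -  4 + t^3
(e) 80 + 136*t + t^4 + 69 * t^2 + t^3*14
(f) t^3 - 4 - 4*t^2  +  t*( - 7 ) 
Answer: c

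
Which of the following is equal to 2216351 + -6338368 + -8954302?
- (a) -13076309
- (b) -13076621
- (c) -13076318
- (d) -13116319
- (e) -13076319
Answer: e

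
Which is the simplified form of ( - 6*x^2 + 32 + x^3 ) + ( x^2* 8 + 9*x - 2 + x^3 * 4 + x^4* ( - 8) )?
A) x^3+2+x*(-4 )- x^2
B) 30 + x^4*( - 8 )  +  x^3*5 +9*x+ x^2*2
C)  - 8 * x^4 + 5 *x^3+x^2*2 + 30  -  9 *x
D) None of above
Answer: B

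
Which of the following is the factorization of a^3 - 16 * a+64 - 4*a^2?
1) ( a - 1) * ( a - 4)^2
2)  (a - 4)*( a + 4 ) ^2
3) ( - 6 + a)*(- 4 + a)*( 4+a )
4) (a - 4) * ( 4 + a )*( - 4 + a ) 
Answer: 4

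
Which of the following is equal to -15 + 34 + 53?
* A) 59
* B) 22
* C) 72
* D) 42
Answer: C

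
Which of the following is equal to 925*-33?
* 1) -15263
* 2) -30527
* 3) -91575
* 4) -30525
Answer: 4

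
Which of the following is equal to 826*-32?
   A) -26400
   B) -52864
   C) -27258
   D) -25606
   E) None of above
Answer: E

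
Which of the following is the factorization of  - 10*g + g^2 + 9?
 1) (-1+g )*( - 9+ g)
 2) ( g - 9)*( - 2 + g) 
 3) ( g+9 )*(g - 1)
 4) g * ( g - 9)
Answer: 1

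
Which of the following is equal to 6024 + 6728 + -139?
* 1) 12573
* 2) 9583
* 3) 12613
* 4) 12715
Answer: 3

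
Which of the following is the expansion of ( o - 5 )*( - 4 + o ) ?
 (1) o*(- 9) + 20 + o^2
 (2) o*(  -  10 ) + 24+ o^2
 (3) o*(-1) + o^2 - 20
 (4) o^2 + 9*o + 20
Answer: 1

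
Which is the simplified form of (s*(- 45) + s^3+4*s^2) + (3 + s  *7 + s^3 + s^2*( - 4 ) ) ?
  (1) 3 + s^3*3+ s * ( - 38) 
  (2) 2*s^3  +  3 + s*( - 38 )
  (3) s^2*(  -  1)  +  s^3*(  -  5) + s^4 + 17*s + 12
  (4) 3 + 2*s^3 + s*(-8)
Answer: 2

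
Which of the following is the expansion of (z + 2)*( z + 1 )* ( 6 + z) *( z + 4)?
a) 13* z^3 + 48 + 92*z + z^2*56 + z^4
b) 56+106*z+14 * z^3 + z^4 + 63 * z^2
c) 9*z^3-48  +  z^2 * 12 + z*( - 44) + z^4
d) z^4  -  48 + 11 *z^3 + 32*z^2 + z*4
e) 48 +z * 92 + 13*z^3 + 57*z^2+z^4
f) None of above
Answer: a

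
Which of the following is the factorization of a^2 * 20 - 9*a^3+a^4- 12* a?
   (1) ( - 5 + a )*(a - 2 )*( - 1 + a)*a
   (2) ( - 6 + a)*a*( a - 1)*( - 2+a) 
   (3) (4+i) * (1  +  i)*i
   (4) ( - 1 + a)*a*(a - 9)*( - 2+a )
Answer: 2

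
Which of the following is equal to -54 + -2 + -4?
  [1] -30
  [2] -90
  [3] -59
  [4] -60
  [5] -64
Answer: 4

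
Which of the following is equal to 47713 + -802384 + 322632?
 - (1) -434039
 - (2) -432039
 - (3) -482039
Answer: 2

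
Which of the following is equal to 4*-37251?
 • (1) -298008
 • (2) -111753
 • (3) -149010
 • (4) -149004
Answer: 4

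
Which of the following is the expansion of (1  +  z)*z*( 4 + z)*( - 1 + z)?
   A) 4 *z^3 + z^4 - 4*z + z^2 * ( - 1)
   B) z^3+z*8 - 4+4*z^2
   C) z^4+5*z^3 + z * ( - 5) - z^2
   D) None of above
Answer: A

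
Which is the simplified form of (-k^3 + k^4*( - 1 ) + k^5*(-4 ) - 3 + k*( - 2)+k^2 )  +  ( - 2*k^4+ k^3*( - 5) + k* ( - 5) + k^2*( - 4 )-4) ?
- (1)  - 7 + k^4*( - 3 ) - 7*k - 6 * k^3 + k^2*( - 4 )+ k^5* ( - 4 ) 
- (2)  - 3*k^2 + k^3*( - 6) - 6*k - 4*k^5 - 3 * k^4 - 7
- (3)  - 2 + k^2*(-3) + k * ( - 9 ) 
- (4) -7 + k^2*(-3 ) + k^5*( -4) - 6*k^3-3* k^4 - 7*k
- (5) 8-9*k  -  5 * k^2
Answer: 4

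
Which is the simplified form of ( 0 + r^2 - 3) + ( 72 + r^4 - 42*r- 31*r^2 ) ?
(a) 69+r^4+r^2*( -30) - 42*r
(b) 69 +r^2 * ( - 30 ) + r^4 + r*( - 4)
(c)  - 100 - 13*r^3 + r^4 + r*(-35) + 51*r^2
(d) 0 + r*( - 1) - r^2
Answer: a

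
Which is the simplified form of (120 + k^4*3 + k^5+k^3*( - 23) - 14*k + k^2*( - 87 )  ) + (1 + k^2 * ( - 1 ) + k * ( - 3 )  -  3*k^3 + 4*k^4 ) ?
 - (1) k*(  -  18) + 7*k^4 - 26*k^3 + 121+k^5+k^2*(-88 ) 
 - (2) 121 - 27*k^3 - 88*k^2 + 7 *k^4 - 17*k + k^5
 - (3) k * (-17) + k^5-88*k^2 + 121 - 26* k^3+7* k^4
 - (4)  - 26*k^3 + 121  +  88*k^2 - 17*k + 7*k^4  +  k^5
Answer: 3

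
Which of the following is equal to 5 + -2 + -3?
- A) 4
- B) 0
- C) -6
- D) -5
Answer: B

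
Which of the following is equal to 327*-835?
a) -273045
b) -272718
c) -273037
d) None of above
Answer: a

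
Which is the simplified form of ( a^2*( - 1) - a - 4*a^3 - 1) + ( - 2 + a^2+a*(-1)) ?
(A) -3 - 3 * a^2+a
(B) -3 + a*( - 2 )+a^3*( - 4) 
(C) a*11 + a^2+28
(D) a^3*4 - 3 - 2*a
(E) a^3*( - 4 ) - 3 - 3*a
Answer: B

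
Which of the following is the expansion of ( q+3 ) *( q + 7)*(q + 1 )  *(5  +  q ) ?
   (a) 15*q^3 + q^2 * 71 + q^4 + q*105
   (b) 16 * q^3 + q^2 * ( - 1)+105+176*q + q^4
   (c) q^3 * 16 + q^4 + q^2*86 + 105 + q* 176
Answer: c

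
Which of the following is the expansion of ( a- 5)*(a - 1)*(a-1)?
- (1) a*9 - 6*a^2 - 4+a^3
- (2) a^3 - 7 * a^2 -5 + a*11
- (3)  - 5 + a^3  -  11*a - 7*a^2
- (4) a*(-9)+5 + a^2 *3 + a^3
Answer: 2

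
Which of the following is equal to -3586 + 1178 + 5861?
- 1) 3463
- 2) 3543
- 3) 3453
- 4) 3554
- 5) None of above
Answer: 3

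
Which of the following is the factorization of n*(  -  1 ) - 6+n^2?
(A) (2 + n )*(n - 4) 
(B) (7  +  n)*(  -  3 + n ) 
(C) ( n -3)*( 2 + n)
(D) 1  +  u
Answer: C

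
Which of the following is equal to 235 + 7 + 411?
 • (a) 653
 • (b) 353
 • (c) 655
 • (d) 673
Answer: a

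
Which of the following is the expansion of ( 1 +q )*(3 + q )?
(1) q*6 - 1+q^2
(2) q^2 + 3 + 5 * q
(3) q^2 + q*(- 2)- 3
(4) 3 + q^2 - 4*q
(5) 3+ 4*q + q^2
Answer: 5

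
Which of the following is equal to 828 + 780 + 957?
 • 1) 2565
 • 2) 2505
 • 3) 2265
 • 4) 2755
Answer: 1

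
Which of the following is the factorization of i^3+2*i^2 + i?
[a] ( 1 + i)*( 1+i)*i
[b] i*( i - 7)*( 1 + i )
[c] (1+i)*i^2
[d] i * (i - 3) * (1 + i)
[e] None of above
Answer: a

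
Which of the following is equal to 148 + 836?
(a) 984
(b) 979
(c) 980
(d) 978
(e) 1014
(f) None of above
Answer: a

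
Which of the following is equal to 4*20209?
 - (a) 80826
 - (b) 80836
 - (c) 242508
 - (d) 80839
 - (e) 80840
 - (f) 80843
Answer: b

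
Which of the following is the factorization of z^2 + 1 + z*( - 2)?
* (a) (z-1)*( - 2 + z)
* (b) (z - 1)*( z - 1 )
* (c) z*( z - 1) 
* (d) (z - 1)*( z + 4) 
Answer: b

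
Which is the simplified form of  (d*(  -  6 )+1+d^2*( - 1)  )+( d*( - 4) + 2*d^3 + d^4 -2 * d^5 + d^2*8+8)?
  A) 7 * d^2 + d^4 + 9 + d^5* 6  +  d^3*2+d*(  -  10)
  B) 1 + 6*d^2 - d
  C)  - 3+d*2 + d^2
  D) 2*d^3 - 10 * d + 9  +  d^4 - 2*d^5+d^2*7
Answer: D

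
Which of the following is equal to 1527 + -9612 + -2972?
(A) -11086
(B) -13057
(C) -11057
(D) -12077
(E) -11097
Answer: C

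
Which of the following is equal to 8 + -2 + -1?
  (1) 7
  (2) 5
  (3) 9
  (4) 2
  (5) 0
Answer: 2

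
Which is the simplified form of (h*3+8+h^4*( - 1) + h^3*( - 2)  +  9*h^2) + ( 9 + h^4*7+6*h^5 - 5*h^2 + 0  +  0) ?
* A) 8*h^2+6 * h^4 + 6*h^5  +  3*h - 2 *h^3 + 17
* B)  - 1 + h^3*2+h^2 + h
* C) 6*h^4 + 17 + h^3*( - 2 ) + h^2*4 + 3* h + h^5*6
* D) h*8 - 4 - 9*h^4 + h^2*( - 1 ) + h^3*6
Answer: C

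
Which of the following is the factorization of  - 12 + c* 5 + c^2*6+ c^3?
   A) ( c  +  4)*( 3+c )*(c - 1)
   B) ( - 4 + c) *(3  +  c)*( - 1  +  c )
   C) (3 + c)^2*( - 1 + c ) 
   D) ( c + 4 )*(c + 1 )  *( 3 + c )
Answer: A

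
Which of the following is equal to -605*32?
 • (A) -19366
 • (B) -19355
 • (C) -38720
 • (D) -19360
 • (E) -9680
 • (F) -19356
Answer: D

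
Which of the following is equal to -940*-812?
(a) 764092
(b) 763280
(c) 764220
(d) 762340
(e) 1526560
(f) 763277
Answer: b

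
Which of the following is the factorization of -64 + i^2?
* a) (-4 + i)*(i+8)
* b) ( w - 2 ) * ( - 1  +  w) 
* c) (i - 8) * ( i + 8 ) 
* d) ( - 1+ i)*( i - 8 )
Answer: c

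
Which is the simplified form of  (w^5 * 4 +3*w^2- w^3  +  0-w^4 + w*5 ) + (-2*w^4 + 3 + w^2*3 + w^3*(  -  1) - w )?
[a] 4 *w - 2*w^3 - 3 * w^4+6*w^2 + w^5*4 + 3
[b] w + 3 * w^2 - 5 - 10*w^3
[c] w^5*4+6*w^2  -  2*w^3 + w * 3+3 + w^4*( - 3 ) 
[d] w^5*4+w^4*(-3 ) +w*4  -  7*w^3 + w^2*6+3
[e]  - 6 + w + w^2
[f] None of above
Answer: a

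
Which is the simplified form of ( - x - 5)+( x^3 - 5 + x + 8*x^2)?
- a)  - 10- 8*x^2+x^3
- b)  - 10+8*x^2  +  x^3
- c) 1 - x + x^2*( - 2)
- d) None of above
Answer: b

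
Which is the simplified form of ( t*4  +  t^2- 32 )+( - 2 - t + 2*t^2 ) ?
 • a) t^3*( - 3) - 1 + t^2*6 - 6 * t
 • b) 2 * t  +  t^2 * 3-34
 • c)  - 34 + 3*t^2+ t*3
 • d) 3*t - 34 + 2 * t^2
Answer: c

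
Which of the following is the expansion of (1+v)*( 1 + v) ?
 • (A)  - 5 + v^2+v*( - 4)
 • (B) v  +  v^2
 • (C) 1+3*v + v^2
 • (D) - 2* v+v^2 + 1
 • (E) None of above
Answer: E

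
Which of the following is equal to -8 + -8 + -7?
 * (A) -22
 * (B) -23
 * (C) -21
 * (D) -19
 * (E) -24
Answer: B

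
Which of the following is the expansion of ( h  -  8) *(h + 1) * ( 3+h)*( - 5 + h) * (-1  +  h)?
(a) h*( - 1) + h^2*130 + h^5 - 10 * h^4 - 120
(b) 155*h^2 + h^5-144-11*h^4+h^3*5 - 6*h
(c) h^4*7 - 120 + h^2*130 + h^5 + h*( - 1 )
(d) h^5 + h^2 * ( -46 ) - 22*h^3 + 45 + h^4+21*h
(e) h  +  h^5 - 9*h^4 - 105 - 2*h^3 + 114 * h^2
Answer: a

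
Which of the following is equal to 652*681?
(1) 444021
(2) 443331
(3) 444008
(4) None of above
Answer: 4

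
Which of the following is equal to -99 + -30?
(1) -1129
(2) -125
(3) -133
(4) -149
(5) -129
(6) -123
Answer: 5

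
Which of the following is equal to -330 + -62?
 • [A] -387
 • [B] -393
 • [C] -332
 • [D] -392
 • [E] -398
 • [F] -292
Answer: D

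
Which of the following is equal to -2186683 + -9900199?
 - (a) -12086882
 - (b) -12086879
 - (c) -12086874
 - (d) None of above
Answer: a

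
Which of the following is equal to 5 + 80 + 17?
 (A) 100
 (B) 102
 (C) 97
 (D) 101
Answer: B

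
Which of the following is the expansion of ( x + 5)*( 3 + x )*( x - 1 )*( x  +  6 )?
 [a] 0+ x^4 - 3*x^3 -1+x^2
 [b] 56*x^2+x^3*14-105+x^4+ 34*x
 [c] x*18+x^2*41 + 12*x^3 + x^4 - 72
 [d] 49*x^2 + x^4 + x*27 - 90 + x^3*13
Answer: d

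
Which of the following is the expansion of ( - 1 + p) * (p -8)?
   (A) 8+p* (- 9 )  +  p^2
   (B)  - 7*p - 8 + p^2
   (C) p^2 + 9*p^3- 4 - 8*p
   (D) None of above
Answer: A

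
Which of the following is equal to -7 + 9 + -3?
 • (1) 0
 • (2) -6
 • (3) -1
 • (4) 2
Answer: 3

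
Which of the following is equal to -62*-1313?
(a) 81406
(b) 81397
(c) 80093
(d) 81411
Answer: a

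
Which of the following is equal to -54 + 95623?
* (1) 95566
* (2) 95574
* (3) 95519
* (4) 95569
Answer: 4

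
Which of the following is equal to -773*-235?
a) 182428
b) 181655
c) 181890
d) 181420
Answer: b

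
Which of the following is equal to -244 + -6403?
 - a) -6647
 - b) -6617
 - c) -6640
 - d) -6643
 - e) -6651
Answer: a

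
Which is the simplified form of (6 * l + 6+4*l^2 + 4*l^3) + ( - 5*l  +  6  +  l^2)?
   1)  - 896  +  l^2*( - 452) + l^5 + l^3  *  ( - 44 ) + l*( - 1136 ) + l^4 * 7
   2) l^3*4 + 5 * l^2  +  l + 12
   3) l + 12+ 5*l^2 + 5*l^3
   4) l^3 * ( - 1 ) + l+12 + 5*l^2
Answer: 2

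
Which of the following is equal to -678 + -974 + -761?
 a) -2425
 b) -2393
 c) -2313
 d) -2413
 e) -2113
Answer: d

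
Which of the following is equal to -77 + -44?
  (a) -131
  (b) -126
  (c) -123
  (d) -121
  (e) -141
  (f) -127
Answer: d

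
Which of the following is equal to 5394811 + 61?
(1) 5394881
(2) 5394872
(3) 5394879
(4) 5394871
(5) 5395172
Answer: 2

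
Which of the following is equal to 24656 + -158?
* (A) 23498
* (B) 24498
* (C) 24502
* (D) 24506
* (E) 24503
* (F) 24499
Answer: B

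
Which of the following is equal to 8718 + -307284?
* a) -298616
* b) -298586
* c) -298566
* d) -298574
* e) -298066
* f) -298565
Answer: c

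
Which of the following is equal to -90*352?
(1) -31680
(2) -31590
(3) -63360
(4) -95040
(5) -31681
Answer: 1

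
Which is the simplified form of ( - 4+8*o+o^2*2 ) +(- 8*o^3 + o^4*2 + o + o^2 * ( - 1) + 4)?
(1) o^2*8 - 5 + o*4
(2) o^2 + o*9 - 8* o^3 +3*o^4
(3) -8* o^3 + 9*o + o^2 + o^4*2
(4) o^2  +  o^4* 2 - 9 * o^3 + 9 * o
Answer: 3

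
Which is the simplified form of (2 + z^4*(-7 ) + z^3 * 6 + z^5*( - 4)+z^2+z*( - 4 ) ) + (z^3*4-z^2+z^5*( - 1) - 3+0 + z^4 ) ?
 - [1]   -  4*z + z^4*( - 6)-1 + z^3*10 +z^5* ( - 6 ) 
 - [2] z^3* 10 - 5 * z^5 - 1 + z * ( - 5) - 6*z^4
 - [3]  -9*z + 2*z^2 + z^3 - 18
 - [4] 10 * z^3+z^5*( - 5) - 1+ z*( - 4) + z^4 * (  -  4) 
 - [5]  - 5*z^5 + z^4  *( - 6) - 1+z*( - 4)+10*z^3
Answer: 5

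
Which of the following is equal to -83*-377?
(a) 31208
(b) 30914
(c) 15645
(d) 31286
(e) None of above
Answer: e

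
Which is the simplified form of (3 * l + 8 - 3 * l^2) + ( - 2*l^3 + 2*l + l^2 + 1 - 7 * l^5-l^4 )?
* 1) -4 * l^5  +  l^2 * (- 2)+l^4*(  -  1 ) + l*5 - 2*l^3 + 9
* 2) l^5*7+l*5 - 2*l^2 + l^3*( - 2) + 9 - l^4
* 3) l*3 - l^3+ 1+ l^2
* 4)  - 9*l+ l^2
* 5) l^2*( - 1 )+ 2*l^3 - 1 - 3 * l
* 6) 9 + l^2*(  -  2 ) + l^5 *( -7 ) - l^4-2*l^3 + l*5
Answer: 6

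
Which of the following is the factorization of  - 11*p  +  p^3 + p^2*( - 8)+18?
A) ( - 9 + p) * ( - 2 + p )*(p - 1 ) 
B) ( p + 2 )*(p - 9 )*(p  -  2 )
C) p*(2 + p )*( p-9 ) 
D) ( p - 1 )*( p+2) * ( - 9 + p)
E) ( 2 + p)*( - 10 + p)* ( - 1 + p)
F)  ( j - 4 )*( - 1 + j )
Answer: D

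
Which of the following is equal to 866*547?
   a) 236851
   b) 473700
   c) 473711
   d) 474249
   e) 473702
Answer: e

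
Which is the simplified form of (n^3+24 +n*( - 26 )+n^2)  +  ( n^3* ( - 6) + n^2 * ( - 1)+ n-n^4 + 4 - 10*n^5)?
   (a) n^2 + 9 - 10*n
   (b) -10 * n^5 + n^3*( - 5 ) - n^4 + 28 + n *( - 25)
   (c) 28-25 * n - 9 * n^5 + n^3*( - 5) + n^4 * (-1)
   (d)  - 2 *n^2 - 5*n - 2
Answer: b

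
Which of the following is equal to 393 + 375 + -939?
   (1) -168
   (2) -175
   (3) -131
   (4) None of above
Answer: 4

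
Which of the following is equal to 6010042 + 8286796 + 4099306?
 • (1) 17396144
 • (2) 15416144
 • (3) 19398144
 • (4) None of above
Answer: 4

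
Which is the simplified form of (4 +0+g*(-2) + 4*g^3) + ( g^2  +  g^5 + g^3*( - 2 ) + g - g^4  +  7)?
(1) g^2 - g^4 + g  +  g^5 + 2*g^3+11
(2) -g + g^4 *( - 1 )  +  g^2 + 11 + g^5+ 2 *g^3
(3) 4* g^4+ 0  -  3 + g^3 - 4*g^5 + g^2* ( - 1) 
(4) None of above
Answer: 2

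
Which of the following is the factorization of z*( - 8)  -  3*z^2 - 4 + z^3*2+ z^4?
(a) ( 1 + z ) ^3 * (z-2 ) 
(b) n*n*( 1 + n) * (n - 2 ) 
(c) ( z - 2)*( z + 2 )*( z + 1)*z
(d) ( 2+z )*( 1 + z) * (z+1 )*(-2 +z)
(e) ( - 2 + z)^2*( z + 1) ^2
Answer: d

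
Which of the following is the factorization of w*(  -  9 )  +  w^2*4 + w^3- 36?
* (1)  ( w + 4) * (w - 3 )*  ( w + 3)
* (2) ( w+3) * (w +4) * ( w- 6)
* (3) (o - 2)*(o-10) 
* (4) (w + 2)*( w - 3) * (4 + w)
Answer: 1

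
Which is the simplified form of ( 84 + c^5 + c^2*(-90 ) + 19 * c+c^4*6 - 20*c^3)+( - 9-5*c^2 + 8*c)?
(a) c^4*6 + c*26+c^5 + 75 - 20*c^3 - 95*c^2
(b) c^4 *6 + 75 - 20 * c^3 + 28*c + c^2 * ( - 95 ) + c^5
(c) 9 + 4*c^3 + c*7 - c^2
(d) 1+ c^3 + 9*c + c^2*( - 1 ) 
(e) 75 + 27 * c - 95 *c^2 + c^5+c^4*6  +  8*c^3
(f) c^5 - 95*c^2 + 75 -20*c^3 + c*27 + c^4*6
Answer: f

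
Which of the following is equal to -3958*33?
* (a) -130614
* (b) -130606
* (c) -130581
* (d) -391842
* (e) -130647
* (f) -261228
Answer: a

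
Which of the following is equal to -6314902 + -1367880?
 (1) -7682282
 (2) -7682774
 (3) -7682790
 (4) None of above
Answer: 4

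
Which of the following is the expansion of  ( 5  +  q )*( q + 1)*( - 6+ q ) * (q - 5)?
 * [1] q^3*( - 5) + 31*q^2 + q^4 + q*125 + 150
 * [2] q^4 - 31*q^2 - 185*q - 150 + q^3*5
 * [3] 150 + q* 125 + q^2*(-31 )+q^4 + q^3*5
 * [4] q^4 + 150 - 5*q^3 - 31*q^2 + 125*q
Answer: 4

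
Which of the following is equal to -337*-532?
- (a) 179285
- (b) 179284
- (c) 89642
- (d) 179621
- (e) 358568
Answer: b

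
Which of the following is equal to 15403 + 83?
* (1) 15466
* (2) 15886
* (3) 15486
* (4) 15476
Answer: 3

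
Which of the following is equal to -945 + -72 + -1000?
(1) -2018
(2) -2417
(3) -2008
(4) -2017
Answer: 4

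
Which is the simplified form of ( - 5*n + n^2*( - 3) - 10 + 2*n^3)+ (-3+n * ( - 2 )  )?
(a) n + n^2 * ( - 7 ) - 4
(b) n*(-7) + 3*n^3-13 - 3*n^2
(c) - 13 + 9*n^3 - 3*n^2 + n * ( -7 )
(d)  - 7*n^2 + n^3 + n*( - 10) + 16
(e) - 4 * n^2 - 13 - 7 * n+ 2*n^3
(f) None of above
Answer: f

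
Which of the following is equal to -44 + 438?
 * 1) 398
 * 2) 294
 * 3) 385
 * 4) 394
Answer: 4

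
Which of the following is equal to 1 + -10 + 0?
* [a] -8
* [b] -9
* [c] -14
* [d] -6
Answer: b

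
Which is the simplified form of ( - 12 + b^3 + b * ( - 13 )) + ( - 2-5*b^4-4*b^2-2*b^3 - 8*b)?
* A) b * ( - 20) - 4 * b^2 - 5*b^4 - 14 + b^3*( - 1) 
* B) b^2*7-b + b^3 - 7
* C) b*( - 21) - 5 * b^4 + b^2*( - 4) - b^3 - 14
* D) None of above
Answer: C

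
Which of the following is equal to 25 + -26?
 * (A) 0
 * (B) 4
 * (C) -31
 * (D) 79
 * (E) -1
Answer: E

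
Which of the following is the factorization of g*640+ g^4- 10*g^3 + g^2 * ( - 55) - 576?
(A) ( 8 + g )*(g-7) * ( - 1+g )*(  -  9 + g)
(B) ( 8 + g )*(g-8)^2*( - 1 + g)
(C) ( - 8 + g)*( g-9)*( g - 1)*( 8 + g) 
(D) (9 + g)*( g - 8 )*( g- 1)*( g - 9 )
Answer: C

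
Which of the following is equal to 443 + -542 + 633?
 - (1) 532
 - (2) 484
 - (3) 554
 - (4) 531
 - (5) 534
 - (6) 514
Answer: 5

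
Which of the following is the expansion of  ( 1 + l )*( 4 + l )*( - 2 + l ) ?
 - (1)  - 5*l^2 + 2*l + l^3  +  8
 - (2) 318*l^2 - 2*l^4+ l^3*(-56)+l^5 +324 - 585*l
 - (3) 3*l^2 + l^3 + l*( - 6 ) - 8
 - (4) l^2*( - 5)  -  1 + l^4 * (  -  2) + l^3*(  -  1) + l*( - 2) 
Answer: 3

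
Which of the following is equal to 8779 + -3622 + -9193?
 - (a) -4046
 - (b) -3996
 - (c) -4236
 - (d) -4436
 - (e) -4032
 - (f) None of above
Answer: f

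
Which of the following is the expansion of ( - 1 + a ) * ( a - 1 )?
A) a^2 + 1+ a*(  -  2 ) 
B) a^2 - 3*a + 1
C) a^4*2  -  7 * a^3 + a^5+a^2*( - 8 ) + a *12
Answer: A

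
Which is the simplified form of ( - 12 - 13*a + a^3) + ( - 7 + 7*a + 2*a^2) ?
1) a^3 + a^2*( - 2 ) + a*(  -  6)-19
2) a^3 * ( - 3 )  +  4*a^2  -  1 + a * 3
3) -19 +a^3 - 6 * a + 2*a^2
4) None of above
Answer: 3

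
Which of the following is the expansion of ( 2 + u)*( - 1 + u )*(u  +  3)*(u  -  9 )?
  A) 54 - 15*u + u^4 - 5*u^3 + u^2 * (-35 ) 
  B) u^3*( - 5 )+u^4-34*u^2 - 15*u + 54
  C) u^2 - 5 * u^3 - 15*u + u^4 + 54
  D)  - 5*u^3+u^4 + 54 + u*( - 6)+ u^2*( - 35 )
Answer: A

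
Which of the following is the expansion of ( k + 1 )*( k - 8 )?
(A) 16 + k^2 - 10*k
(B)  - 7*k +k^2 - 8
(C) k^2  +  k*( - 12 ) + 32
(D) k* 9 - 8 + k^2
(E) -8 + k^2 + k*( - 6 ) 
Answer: B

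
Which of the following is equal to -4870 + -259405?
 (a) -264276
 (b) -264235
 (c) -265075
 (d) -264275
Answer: d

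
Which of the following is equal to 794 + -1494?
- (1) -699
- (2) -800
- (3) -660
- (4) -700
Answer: 4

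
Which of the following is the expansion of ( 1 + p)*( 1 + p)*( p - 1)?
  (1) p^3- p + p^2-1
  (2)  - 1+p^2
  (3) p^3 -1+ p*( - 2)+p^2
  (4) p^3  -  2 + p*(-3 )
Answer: 1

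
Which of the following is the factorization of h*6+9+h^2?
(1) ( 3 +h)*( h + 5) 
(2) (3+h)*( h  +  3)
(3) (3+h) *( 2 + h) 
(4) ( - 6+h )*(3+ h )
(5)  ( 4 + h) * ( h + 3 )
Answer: 2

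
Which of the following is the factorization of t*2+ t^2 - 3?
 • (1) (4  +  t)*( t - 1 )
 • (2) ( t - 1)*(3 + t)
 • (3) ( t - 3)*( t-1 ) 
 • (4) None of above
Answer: 2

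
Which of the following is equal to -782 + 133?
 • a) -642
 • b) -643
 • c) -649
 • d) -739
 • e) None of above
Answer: c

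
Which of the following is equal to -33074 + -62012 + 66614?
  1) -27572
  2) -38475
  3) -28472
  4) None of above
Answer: 3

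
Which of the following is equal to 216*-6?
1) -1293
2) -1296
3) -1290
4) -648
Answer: 2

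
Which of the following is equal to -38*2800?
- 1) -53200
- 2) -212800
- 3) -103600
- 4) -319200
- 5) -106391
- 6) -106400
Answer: 6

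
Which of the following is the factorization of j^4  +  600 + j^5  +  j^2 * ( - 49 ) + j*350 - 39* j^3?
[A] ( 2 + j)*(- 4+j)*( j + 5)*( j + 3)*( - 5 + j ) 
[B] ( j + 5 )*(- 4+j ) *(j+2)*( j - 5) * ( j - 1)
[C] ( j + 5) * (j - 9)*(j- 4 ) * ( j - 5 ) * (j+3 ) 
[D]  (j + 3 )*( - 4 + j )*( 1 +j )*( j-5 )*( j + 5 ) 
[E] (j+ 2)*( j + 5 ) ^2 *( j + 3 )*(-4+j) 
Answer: A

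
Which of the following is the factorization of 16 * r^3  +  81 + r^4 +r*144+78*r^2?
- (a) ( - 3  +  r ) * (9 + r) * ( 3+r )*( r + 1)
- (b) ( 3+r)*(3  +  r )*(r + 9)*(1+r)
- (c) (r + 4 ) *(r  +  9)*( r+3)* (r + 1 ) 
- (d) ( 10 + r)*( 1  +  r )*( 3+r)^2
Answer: b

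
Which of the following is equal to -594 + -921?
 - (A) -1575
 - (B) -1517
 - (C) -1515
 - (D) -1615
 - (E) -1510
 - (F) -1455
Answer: C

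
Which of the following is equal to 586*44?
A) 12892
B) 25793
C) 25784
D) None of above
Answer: C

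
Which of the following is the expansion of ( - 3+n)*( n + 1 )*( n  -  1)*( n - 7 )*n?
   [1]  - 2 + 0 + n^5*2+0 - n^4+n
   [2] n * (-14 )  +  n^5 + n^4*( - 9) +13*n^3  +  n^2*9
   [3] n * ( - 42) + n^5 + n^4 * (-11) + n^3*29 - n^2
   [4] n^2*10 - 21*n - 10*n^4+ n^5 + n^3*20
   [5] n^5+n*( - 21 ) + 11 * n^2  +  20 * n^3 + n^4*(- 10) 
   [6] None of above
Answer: 4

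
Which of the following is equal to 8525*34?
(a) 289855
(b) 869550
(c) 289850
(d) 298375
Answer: c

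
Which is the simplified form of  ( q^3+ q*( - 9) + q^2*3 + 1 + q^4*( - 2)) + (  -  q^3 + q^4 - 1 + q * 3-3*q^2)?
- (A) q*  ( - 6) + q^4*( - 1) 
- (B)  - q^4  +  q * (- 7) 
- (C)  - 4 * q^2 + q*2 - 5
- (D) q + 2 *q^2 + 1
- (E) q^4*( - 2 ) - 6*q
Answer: A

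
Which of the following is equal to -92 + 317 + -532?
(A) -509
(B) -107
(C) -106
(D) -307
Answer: D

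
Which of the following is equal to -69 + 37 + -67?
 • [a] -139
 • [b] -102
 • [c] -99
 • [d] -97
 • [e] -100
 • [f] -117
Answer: c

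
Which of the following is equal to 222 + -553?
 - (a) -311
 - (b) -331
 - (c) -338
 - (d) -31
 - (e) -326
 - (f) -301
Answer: b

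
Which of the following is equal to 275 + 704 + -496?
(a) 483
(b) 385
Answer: a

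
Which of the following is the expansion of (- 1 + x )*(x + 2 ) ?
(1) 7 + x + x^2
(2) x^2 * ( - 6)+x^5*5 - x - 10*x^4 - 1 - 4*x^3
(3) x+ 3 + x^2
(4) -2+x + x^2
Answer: 4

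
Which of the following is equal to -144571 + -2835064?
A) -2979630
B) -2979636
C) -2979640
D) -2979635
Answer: D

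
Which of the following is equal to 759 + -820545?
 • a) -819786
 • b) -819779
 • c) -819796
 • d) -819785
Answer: a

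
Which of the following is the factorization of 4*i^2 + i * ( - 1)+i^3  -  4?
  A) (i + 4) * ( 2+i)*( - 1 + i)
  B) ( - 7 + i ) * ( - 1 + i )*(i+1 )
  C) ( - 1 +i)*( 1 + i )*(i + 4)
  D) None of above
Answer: C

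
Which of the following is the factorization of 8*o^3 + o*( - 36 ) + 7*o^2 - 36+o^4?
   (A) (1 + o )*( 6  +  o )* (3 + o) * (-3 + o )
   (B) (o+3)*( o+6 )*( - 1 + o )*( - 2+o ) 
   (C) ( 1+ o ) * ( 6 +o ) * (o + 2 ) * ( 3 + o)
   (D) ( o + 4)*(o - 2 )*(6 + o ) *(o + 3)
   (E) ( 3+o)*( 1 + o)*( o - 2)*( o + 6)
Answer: E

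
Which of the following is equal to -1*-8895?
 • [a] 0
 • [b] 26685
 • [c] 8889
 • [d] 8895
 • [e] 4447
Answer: d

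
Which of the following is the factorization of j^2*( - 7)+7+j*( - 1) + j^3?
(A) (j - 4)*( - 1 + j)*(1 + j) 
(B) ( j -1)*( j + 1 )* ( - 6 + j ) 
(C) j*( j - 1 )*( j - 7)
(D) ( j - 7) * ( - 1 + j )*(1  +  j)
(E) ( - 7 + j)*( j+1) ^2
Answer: D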